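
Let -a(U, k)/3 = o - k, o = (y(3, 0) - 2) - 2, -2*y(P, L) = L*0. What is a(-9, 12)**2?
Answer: 2304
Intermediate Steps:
y(P, L) = 0 (y(P, L) = -L*0/2 = -1/2*0 = 0)
o = -4 (o = (0 - 2) - 2 = -2 - 2 = -4)
a(U, k) = 12 + 3*k (a(U, k) = -3*(-4 - k) = 12 + 3*k)
a(-9, 12)**2 = (12 + 3*12)**2 = (12 + 36)**2 = 48**2 = 2304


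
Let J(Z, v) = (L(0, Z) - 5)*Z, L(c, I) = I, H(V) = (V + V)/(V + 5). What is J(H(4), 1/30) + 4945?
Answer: 400249/81 ≈ 4941.3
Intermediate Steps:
H(V) = 2*V/(5 + V) (H(V) = (2*V)/(5 + V) = 2*V/(5 + V))
J(Z, v) = Z*(-5 + Z) (J(Z, v) = (Z - 5)*Z = (-5 + Z)*Z = Z*(-5 + Z))
J(H(4), 1/30) + 4945 = (2*4/(5 + 4))*(-5 + 2*4/(5 + 4)) + 4945 = (2*4/9)*(-5 + 2*4/9) + 4945 = (2*4*(1/9))*(-5 + 2*4*(1/9)) + 4945 = 8*(-5 + 8/9)/9 + 4945 = (8/9)*(-37/9) + 4945 = -296/81 + 4945 = 400249/81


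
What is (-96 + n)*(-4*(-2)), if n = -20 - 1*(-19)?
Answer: -776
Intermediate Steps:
n = -1 (n = -20 + 19 = -1)
(-96 + n)*(-4*(-2)) = (-96 - 1)*(-4*(-2)) = -97*8 = -776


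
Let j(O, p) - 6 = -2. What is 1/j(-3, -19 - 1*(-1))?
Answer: ¼ ≈ 0.25000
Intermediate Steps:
j(O, p) = 4 (j(O, p) = 6 - 2 = 4)
1/j(-3, -19 - 1*(-1)) = 1/4 = ¼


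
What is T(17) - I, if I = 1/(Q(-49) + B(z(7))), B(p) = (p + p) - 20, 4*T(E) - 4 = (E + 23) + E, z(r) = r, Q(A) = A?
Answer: 3359/220 ≈ 15.268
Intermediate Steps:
T(E) = 27/4 + E/2 (T(E) = 1 + ((E + 23) + E)/4 = 1 + ((23 + E) + E)/4 = 1 + (23 + 2*E)/4 = 1 + (23/4 + E/2) = 27/4 + E/2)
B(p) = -20 + 2*p (B(p) = 2*p - 20 = -20 + 2*p)
I = -1/55 (I = 1/(-49 + (-20 + 2*7)) = 1/(-49 + (-20 + 14)) = 1/(-49 - 6) = 1/(-55) = -1/55 ≈ -0.018182)
T(17) - I = (27/4 + (½)*17) - 1*(-1/55) = (27/4 + 17/2) + 1/55 = 61/4 + 1/55 = 3359/220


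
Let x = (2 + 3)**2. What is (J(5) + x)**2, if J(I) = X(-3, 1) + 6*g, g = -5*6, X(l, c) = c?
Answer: 23716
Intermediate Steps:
x = 25 (x = 5**2 = 25)
g = -30
J(I) = -179 (J(I) = 1 + 6*(-30) = 1 - 180 = -179)
(J(5) + x)**2 = (-179 + 25)**2 = (-154)**2 = 23716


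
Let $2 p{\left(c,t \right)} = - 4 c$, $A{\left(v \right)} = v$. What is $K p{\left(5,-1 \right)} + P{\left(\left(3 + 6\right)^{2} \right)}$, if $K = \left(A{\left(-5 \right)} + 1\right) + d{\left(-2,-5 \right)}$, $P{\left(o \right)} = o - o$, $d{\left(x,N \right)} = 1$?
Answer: $30$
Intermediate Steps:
$p{\left(c,t \right)} = - 2 c$ ($p{\left(c,t \right)} = \frac{\left(-4\right) c}{2} = - 2 c$)
$P{\left(o \right)} = 0$
$K = -3$ ($K = \left(-5 + 1\right) + 1 = -4 + 1 = -3$)
$K p{\left(5,-1 \right)} + P{\left(\left(3 + 6\right)^{2} \right)} = - 3 \left(\left(-2\right) 5\right) + 0 = \left(-3\right) \left(-10\right) + 0 = 30 + 0 = 30$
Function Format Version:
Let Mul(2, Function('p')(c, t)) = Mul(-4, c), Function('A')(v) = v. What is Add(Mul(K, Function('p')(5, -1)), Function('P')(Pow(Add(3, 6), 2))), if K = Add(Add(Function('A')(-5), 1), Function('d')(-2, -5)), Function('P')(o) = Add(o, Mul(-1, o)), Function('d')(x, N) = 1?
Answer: 30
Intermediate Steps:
Function('p')(c, t) = Mul(-2, c) (Function('p')(c, t) = Mul(Rational(1, 2), Mul(-4, c)) = Mul(-2, c))
Function('P')(o) = 0
K = -3 (K = Add(Add(-5, 1), 1) = Add(-4, 1) = -3)
Add(Mul(K, Function('p')(5, -1)), Function('P')(Pow(Add(3, 6), 2))) = Add(Mul(-3, Mul(-2, 5)), 0) = Add(Mul(-3, -10), 0) = Add(30, 0) = 30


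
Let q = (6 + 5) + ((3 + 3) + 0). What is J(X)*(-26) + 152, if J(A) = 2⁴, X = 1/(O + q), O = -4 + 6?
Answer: -264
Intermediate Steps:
q = 17 (q = 11 + (6 + 0) = 11 + 6 = 17)
O = 2
X = 1/19 (X = 1/(2 + 17) = 1/19 ≈ 0.052632)
J(A) = 16
J(X)*(-26) + 152 = 16*(-26) + 152 = -416 + 152 = -264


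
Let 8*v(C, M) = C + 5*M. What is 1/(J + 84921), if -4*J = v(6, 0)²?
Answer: 64/5434935 ≈ 1.1776e-5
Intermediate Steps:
v(C, M) = C/8 + 5*M/8 (v(C, M) = (C + 5*M)/8 = C/8 + 5*M/8)
J = -9/64 (J = -((⅛)*6 + (5/8)*0)²/4 = -(¾ + 0)²/4 = -(¾)²/4 = -¼*9/16 = -9/64 ≈ -0.14063)
1/(J + 84921) = 1/(-9/64 + 84921) = 1/(5434935/64) = 64/5434935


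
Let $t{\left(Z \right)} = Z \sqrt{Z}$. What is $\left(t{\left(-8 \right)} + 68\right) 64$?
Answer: $4352 - 1024 i \sqrt{2} \approx 4352.0 - 1448.2 i$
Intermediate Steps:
$t{\left(Z \right)} = Z^{\frac{3}{2}}$
$\left(t{\left(-8 \right)} + 68\right) 64 = \left(\left(-8\right)^{\frac{3}{2}} + 68\right) 64 = \left(- 16 i \sqrt{2} + 68\right) 64 = \left(68 - 16 i \sqrt{2}\right) 64 = 4352 - 1024 i \sqrt{2}$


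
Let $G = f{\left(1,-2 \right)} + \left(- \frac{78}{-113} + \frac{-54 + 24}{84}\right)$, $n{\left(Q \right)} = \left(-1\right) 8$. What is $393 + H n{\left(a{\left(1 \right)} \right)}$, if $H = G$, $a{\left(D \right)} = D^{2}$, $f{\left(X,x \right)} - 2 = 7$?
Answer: $\frac{251803}{791} \approx 318.33$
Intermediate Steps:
$f{\left(X,x \right)} = 9$ ($f{\left(X,x \right)} = 2 + 7 = 9$)
$n{\left(Q \right)} = -8$
$G = \frac{14765}{1582}$ ($G = 9 + \left(- \frac{78}{-113} + \frac{-54 + 24}{84}\right) = 9 - - \frac{527}{1582} = 9 + \left(\frac{78}{113} - \frac{5}{14}\right) = 9 + \frac{527}{1582} = \frac{14765}{1582} \approx 9.3331$)
$H = \frac{14765}{1582} \approx 9.3331$
$393 + H n{\left(a{\left(1 \right)} \right)} = 393 + \frac{14765}{1582} \left(-8\right) = 393 - \frac{59060}{791} = \frac{251803}{791}$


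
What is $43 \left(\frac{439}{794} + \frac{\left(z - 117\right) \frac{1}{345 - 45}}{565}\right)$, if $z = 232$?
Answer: $\frac{320357783}{13458300} \approx 23.804$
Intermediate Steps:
$43 \left(\frac{439}{794} + \frac{\left(z - 117\right) \frac{1}{345 - 45}}{565}\right) = 43 \left(\frac{439}{794} + \frac{\left(232 - 117\right) \frac{1}{345 - 45}}{565}\right) = 43 \left(439 \cdot \frac{1}{794} + \frac{115}{300} \cdot \frac{1}{565}\right) = 43 \left(\frac{439}{794} + 115 \cdot \frac{1}{300} \cdot \frac{1}{565}\right) = 43 \left(\frac{439}{794} + \frac{23}{60} \cdot \frac{1}{565}\right) = 43 \left(\frac{439}{794} + \frac{23}{33900}\right) = 43 \cdot \frac{7450181}{13458300} = \frac{320357783}{13458300}$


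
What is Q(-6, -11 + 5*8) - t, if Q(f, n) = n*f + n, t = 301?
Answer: -446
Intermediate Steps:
Q(f, n) = n + f*n (Q(f, n) = f*n + n = n + f*n)
Q(-6, -11 + 5*8) - t = (-11 + 5*8)*(1 - 6) - 1*301 = (-11 + 40)*(-5) - 301 = 29*(-5) - 301 = -145 - 301 = -446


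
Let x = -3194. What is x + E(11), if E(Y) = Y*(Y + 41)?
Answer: -2622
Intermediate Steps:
E(Y) = Y*(41 + Y)
x + E(11) = -3194 + 11*(41 + 11) = -3194 + 11*52 = -3194 + 572 = -2622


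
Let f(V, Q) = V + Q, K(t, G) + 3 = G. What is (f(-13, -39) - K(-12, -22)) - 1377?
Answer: -1404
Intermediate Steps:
K(t, G) = -3 + G
f(V, Q) = Q + V
(f(-13, -39) - K(-12, -22)) - 1377 = ((-39 - 13) - (-3 - 22)) - 1377 = (-52 - 1*(-25)) - 1377 = (-52 + 25) - 1377 = -27 - 1377 = -1404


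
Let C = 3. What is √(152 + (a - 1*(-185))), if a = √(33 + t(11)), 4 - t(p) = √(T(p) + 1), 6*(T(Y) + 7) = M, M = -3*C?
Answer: √(1348 + 2*√2*√(74 - I*√30))/2 ≈ 18.523 - 0.0060725*I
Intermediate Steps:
M = -9 (M = -3*3 = -9)
T(Y) = -17/2 (T(Y) = -7 + (⅙)*(-9) = -7 - 3/2 = -17/2)
t(p) = 4 - I*√30/2 (t(p) = 4 - √(-17/2 + 1) = 4 - √(-15/2) = 4 - I*√30/2)
a = √(37 - I*√30/2) (a = √(33 + (4 - I*√30/2)) = √(37 - I*√30/2) ≈ 6.0869 - 0.22496*I)
√(152 + (a - 1*(-185))) = √(152 + (√(148 - 2*I*√30)/2 - 1*(-185))) = √(152 + (√(148 - 2*I*√30)/2 + 185)) = √(152 + (185 + √(148 - 2*I*√30)/2)) = √(337 + √(148 - 2*I*√30)/2)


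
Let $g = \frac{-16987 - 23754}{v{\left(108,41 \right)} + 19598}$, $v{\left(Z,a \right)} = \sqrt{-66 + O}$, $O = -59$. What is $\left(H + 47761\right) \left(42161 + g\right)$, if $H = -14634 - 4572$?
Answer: $\frac{462376018949537305}{384081729} + \frac{5816796275 i \sqrt{5}}{384081729} \approx 1.2038 \cdot 10^{9} + 33.865 i$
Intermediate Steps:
$v{\left(Z,a \right)} = 5 i \sqrt{5}$ ($v{\left(Z,a \right)} = \sqrt{-66 - 59} = \sqrt{-125} = 5 i \sqrt{5}$)
$H = -19206$ ($H = -14634 - 4572 = -19206$)
$g = - \frac{40741}{19598 + 5 i \sqrt{5}}$ ($g = \frac{-16987 - 23754}{5 i \sqrt{5} + 19598} = - \frac{40741}{19598 + 5 i \sqrt{5}} \approx -2.0788 + 0.0011859 i$)
$\left(H + 47761\right) \left(42161 + g\right) = \left(-19206 + 47761\right) \left(42161 - \left(\frac{798442118}{384081729} - \frac{203705 i \sqrt{5}}{384081729}\right)\right) = 28555 \left(\frac{16192471334251}{384081729} + \frac{203705 i \sqrt{5}}{384081729}\right) = \frac{462376018949537305}{384081729} + \frac{5816796275 i \sqrt{5}}{384081729}$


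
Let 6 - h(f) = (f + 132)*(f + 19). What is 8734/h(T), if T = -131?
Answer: 4367/59 ≈ 74.017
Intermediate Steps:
h(f) = 6 - (19 + f)*(132 + f) (h(f) = 6 - (f + 132)*(f + 19) = 6 - (132 + f)*(19 + f) = 6 - (19 + f)*(132 + f))
8734/h(T) = 8734/(-2502 - 1*(-131)² - 151*(-131)) = 8734/(-2502 - 1*17161 + 19781) = 8734/(-2502 - 17161 + 19781) = 8734/118 = 8734*(1/118) = 4367/59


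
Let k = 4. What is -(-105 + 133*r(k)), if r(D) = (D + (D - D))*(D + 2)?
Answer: -3087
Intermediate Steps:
r(D) = D*(2 + D) (r(D) = (D + 0)*(2 + D) = D*(2 + D))
-(-105 + 133*r(k)) = -(-105 + 133*(4*(2 + 4))) = -(-105 + 133*(4*6)) = -(-105 + 133*24) = -(-105 + 3192) = -1*3087 = -3087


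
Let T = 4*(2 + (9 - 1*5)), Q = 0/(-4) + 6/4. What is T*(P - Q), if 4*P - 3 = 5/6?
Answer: -13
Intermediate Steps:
Q = 3/2 (Q = 0*(-¼) + 6*(¼) = 0 + 3/2 = 3/2 ≈ 1.5000)
P = 23/24 (P = ¾ + (5/6)/4 = ¾ + (5*(⅙))/4 = ¾ + (¼)*(⅚) = ¾ + 5/24 = 23/24 ≈ 0.95833)
T = 24 (T = 4*(2 + (9 - 5)) = 4*(2 + 4) = 4*6 = 24)
T*(P - Q) = 24*(23/24 - 1*3/2) = 24*(23/24 - 3/2) = 24*(-13/24) = -13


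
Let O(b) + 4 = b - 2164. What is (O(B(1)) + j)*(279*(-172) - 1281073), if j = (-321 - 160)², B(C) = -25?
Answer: -304578251248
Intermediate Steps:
O(b) = -2168 + b (O(b) = -4 + (b - 2164) = -4 + (-2164 + b) = -2168 + b)
j = 231361 (j = (-481)² = 231361)
(O(B(1)) + j)*(279*(-172) - 1281073) = ((-2168 - 25) + 231361)*(279*(-172) - 1281073) = (-2193 + 231361)*(-47988 - 1281073) = 229168*(-1329061) = -304578251248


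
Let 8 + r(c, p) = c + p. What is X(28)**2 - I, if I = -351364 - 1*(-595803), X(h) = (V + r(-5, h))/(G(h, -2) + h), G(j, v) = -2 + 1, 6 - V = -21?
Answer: -19799363/81 ≈ -2.4444e+5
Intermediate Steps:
V = 27 (V = 6 - 1*(-21) = 6 + 21 = 27)
r(c, p) = -8 + c + p (r(c, p) = -8 + (c + p) = -8 + c + p)
G(j, v) = -1
X(h) = (14 + h)/(-1 + h) (X(h) = (27 + (-8 - 5 + h))/(-1 + h) = (27 + (-13 + h))/(-1 + h) = (14 + h)/(-1 + h))
I = 244439 (I = -351364 + 595803 = 244439)
X(28)**2 - I = ((14 + 28)/(-1 + 28))**2 - 1*244439 = (42/27)**2 - 244439 = ((1/27)*42)**2 - 244439 = (14/9)**2 - 244439 = 196/81 - 244439 = -19799363/81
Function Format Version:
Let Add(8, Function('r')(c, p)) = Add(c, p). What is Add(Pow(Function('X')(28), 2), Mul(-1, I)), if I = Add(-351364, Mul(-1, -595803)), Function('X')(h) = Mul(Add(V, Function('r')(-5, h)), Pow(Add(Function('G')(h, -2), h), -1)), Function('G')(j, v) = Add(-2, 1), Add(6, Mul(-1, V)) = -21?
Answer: Rational(-19799363, 81) ≈ -2.4444e+5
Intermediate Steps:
V = 27 (V = Add(6, Mul(-1, -21)) = Add(6, 21) = 27)
Function('r')(c, p) = Add(-8, c, p) (Function('r')(c, p) = Add(-8, Add(c, p)) = Add(-8, c, p))
Function('G')(j, v) = -1
Function('X')(h) = Mul(Pow(Add(-1, h), -1), Add(14, h)) (Function('X')(h) = Mul(Add(27, Add(-8, -5, h)), Pow(Add(-1, h), -1)) = Mul(Add(27, Add(-13, h)), Pow(Add(-1, h), -1)) = Mul(Add(14, h), Pow(Add(-1, h), -1)) = Mul(Pow(Add(-1, h), -1), Add(14, h)))
I = 244439 (I = Add(-351364, 595803) = 244439)
Add(Pow(Function('X')(28), 2), Mul(-1, I)) = Add(Pow(Mul(Pow(Add(-1, 28), -1), Add(14, 28)), 2), Mul(-1, 244439)) = Add(Pow(Mul(Pow(27, -1), 42), 2), -244439) = Add(Pow(Mul(Rational(1, 27), 42), 2), -244439) = Add(Pow(Rational(14, 9), 2), -244439) = Add(Rational(196, 81), -244439) = Rational(-19799363, 81)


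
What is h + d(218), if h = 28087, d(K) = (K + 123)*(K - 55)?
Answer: 83670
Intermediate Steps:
d(K) = (-55 + K)*(123 + K) (d(K) = (123 + K)*(-55 + K) = (-55 + K)*(123 + K))
h + d(218) = 28087 + (-6765 + 218**2 + 68*218) = 28087 + (-6765 + 47524 + 14824) = 28087 + 55583 = 83670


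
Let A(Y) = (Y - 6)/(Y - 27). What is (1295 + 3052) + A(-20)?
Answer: 204335/47 ≈ 4347.6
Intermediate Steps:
A(Y) = (-6 + Y)/(-27 + Y)
(1295 + 3052) + A(-20) = (1295 + 3052) + (-6 - 20)/(-27 - 20) = 4347 - 26/(-47) = 4347 - 1/47*(-26) = 4347 + 26/47 = 204335/47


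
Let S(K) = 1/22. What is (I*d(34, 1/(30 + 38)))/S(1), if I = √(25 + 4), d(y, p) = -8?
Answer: -176*√29 ≈ -947.79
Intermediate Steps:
S(K) = 1/22
I = √29 ≈ 5.3852
(I*d(34, 1/(30 + 38)))/S(1) = (√29*(-8))/(1/22) = -8*√29*22 = -176*√29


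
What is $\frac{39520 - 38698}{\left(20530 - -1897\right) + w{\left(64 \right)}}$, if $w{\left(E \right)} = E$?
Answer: $\frac{274}{7497} \approx 0.036548$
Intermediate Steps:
$\frac{39520 - 38698}{\left(20530 - -1897\right) + w{\left(64 \right)}} = \frac{39520 - 38698}{\left(20530 - -1897\right) + 64} = \frac{822}{\left(20530 + 1897\right) + 64} = \frac{822}{22427 + 64} = \frac{822}{22491} = 822 \cdot \frac{1}{22491} = \frac{274}{7497}$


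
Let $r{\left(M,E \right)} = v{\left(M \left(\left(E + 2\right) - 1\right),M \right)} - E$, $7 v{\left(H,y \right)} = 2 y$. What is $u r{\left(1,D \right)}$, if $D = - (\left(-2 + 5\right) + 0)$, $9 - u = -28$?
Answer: $\frac{851}{7} \approx 121.57$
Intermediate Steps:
$u = 37$ ($u = 9 - -28 = 9 + 28 = 37$)
$D = -3$ ($D = - (3 + 0) = \left(-1\right) 3 = -3$)
$v{\left(H,y \right)} = \frac{2 y}{7}$
$r{\left(M,E \right)} = - E + \frac{2 M}{7}$ ($r{\left(M,E \right)} = \frac{2 M}{7} - E = - E + \frac{2 M}{7}$)
$u r{\left(1,D \right)} = 37 \left(\left(-1\right) \left(-3\right) + \frac{2}{7} \cdot 1\right) = 37 \left(3 + \frac{2}{7}\right) = 37 \cdot \frac{23}{7} = \frac{851}{7}$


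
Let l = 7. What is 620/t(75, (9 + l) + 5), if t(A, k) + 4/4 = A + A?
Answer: 620/149 ≈ 4.1611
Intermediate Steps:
t(A, k) = -1 + 2*A (t(A, k) = -1 + (A + A) = -1 + 2*A)
620/t(75, (9 + l) + 5) = 620/(-1 + 2*75) = 620/(-1 + 150) = 620/149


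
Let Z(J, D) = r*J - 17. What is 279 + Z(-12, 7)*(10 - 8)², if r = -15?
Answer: 931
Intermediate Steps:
Z(J, D) = -17 - 15*J (Z(J, D) = -15*J - 17 = -17 - 15*J)
279 + Z(-12, 7)*(10 - 8)² = 279 + (-17 - 15*(-12))*(10 - 8)² = 279 + (-17 + 180)*2² = 279 + 163*4 = 279 + 652 = 931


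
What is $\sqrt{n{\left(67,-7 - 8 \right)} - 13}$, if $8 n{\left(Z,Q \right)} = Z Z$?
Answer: $\frac{\sqrt{8770}}{4} \approx 23.412$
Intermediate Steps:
$n{\left(Z,Q \right)} = \frac{Z^{2}}{8}$ ($n{\left(Z,Q \right)} = \frac{Z Z}{8} = \frac{Z^{2}}{8}$)
$\sqrt{n{\left(67,-7 - 8 \right)} - 13} = \sqrt{\frac{67^{2}}{8} - 13} = \sqrt{\frac{1}{8} \cdot 4489 - 13} = \sqrt{\frac{4489}{8} - 13} = \sqrt{\frac{4385}{8}} = \frac{\sqrt{8770}}{4}$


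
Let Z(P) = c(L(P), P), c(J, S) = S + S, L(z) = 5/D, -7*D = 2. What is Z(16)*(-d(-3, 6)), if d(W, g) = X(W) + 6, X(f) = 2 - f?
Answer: -352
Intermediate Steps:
d(W, g) = 8 - W (d(W, g) = (2 - W) + 6 = 8 - W)
D = -2/7 (D = -1/7*2 = -2/7 ≈ -0.28571)
L(z) = -35/2 (L(z) = 5/(-2/7) = 5*(-7/2) = -35/2)
c(J, S) = 2*S
Z(P) = 2*P
Z(16)*(-d(-3, 6)) = (2*16)*(-(8 - 1*(-3))) = 32*(-(8 + 3)) = 32*(-1*11) = 32*(-11) = -352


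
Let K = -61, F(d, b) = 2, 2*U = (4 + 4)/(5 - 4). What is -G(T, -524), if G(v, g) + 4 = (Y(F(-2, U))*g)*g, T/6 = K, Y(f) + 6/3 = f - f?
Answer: 549156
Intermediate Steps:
U = 4 (U = ((4 + 4)/(5 - 4))/2 = (8/1)/2 = (8*1)/2 = (½)*8 = 4)
Y(f) = -2 (Y(f) = -2 + (f - f) = -2 + 0 = -2)
T = -366 (T = 6*(-61) = -366)
G(v, g) = -4 - 2*g² (G(v, g) = -4 + (-2*g)*g = -4 - 2*g²)
-G(T, -524) = -(-4 - 2*(-524)²) = -(-4 - 2*274576) = -(-4 - 549152) = -1*(-549156) = 549156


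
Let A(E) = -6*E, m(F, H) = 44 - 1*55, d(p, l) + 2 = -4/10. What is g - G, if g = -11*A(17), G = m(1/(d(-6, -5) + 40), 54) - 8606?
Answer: 9739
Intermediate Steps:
d(p, l) = -12/5 (d(p, l) = -2 - 4/10 = -2 - 4*⅒ = -2 - ⅖ = -12/5)
m(F, H) = -11 (m(F, H) = 44 - 55 = -11)
G = -8617 (G = -11 - 8606 = -8617)
g = 1122 (g = -(-66)*17 = -11*(-102) = 1122)
g - G = 1122 - 1*(-8617) = 1122 + 8617 = 9739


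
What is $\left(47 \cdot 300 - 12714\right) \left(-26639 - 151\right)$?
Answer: $-37130940$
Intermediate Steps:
$\left(47 \cdot 300 - 12714\right) \left(-26639 - 151\right) = \left(14100 - 12714\right) \left(-26790\right) = 1386 \left(-26790\right) = -37130940$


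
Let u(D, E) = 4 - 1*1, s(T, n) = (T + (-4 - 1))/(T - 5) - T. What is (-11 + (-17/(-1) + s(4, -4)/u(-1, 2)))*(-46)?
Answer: -230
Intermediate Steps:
s(T, n) = 1 - T (s(T, n) = (T - 5)/(-5 + T) - T = (-5 + T)/(-5 + T) - T = 1 - T)
u(D, E) = 3 (u(D, E) = 4 - 1 = 3)
(-11 + (-17/(-1) + s(4, -4)/u(-1, 2)))*(-46) = (-11 + (-17/(-1) + (1 - 1*4)/3))*(-46) = (-11 + (-17*(-1) + (1 - 4)*(⅓)))*(-46) = (-11 + (17 - 3*⅓))*(-46) = (-11 + (17 - 1))*(-46) = (-11 + 16)*(-46) = 5*(-46) = -230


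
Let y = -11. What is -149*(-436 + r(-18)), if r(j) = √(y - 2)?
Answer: 64964 - 149*I*√13 ≈ 64964.0 - 537.23*I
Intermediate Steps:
r(j) = I*√13 (r(j) = √(-11 - 2) = √(-13) = I*√13)
-149*(-436 + r(-18)) = -149*(-436 + I*√13) = 64964 - 149*I*√13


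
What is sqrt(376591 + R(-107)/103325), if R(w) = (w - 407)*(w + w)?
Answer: 3*sqrt(17868968129827)/20665 ≈ 613.67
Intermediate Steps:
R(w) = 2*w*(-407 + w) (R(w) = (-407 + w)*(2*w) = 2*w*(-407 + w))
sqrt(376591 + R(-107)/103325) = sqrt(376591 + (2*(-107)*(-407 - 107))/103325) = sqrt(376591 + (2*(-107)*(-514))*(1/103325)) = sqrt(376591 + 109996*(1/103325)) = sqrt(376591 + 109996/103325) = sqrt(38911375071/103325) = 3*sqrt(17868968129827)/20665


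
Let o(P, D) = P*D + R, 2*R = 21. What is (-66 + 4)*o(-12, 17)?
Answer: 11997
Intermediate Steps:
R = 21/2 (R = (½)*21 = 21/2 ≈ 10.500)
o(P, D) = 21/2 + D*P (o(P, D) = P*D + 21/2 = D*P + 21/2 = 21/2 + D*P)
(-66 + 4)*o(-12, 17) = (-66 + 4)*(21/2 + 17*(-12)) = -62*(21/2 - 204) = -62*(-387/2) = 11997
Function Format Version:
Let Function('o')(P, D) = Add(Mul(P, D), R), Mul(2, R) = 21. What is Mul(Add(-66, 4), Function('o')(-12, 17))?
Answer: 11997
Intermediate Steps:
R = Rational(21, 2) (R = Mul(Rational(1, 2), 21) = Rational(21, 2) ≈ 10.500)
Function('o')(P, D) = Add(Rational(21, 2), Mul(D, P)) (Function('o')(P, D) = Add(Mul(P, D), Rational(21, 2)) = Add(Mul(D, P), Rational(21, 2)) = Add(Rational(21, 2), Mul(D, P)))
Mul(Add(-66, 4), Function('o')(-12, 17)) = Mul(Add(-66, 4), Add(Rational(21, 2), Mul(17, -12))) = Mul(-62, Add(Rational(21, 2), -204)) = Mul(-62, Rational(-387, 2)) = 11997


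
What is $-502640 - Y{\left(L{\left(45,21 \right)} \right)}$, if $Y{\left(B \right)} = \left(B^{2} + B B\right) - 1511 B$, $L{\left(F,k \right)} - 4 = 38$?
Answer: $-442706$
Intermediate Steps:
$L{\left(F,k \right)} = 42$ ($L{\left(F,k \right)} = 4 + 38 = 42$)
$Y{\left(B \right)} = - 1511 B + 2 B^{2}$ ($Y{\left(B \right)} = \left(B^{2} + B^{2}\right) - 1511 B = 2 B^{2} - 1511 B = - 1511 B + 2 B^{2}$)
$-502640 - Y{\left(L{\left(45,21 \right)} \right)} = -502640 - 42 \left(-1511 + 2 \cdot 42\right) = -502640 - 42 \left(-1511 + 84\right) = -502640 - 42 \left(-1427\right) = -502640 - -59934 = -502640 + 59934 = -442706$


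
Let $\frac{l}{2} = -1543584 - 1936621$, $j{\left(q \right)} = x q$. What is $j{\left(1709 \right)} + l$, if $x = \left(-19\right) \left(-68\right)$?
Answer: $-4752382$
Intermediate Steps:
$x = 1292$
$j{\left(q \right)} = 1292 q$
$l = -6960410$ ($l = 2 \left(-1543584 - 1936621\right) = 2 \left(-3480205\right) = -6960410$)
$j{\left(1709 \right)} + l = 1292 \cdot 1709 - 6960410 = 2208028 - 6960410 = -4752382$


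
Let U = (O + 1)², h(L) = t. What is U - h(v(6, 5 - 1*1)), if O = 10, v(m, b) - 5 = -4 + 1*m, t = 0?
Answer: 121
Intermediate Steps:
v(m, b) = 1 + m (v(m, b) = 5 + (-4 + 1*m) = 5 + (-4 + m) = 1 + m)
h(L) = 0
U = 121 (U = (10 + 1)² = 11² = 121)
U - h(v(6, 5 - 1*1)) = 121 - 1*0 = 121 + 0 = 121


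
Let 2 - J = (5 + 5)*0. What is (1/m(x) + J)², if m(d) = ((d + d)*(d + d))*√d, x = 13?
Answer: (17576 + √13)²/77228944 ≈ 4.0016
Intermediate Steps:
m(d) = 4*d^(5/2) (m(d) = ((2*d)*(2*d))*√d = (4*d²)*√d = 4*d^(5/2))
J = 2 (J = 2 - (5 + 5)*0 = 2 - 10*0 = 2 - 1*0 = 2 + 0 = 2)
(1/m(x) + J)² = (1/(4*13^(5/2)) + 2)² = (1/(4*(169*√13)) + 2)² = (1/(676*√13) + 2)² = (√13/8788 + 2)² = (2 + √13/8788)²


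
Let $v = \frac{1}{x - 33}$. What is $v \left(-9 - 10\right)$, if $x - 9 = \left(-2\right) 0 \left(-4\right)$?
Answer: $\frac{19}{24} \approx 0.79167$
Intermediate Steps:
$x = 9$ ($x = 9 + \left(-2\right) 0 \left(-4\right) = 9 + 0 \left(-4\right) = 9 + 0 = 9$)
$v = - \frac{1}{24}$ ($v = \frac{1}{9 - 33} = \frac{1}{-24} = - \frac{1}{24} \approx -0.041667$)
$v \left(-9 - 10\right) = - \frac{-9 - 10}{24} = \left(- \frac{1}{24}\right) \left(-19\right) = \frac{19}{24}$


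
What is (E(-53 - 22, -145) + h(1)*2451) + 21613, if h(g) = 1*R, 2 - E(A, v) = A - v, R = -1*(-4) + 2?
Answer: 36251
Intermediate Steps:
R = 6 (R = 4 + 2 = 6)
E(A, v) = 2 + v - A (E(A, v) = 2 - (A - v) = 2 + (v - A) = 2 + v - A)
h(g) = 6 (h(g) = 1*6 = 6)
(E(-53 - 22, -145) + h(1)*2451) + 21613 = ((2 - 145 - (-53 - 22)) + 6*2451) + 21613 = ((2 - 145 - 1*(-75)) + 14706) + 21613 = ((2 - 145 + 75) + 14706) + 21613 = (-68 + 14706) + 21613 = 14638 + 21613 = 36251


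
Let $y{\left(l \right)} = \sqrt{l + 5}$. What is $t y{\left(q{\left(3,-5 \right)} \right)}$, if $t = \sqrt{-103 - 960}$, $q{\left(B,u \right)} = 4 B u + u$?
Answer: $- 2 \sqrt{15945} \approx -252.55$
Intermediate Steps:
$q{\left(B,u \right)} = u + 4 B u$ ($q{\left(B,u \right)} = 4 B u + u = u + 4 B u$)
$y{\left(l \right)} = \sqrt{5 + l}$
$t = i \sqrt{1063}$ ($t = \sqrt{-1063} = i \sqrt{1063} \approx 32.604 i$)
$t y{\left(q{\left(3,-5 \right)} \right)} = i \sqrt{1063} \sqrt{5 - 5 \left(1 + 4 \cdot 3\right)} = i \sqrt{1063} \sqrt{5 - 5 \left(1 + 12\right)} = i \sqrt{1063} \sqrt{5 - 65} = i \sqrt{1063} \sqrt{-60} = i \sqrt{1063} \cdot 2 i \sqrt{15} = - 2 \sqrt{15945}$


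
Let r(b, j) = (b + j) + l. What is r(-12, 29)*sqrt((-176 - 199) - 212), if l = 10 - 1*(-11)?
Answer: 38*I*sqrt(587) ≈ 920.67*I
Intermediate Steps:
l = 21 (l = 10 + 11 = 21)
r(b, j) = 21 + b + j (r(b, j) = (b + j) + 21 = 21 + b + j)
r(-12, 29)*sqrt((-176 - 199) - 212) = (21 - 12 + 29)*sqrt((-176 - 199) - 212) = 38*sqrt(-375 - 212) = 38*sqrt(-587) = 38*(I*sqrt(587)) = 38*I*sqrt(587)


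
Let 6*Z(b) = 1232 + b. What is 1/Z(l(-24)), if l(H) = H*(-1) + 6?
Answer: 3/631 ≈ 0.0047544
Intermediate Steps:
l(H) = 6 - H (l(H) = -H + 6 = 6 - H)
Z(b) = 616/3 + b/6 (Z(b) = (1232 + b)/6 = 616/3 + b/6)
1/Z(l(-24)) = 1/(616/3 + (6 - 1*(-24))/6) = 1/(616/3 + (6 + 24)/6) = 1/(616/3 + (⅙)*30) = 1/(616/3 + 5) = 1/(631/3) = 3/631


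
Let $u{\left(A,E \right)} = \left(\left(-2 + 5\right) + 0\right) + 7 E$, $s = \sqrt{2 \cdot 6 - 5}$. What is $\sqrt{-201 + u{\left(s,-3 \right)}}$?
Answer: $i \sqrt{219} \approx 14.799 i$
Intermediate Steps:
$s = \sqrt{7}$ ($s = \sqrt{12 - 5} = \sqrt{7} \approx 2.6458$)
$u{\left(A,E \right)} = 3 + 7 E$ ($u{\left(A,E \right)} = \left(3 + 0\right) + 7 E = 3 + 7 E$)
$\sqrt{-201 + u{\left(s,-3 \right)}} = \sqrt{-201 + \left(3 + 7 \left(-3\right)\right)} = \sqrt{-201 + \left(3 - 21\right)} = \sqrt{-201 - 18} = \sqrt{-219} = i \sqrt{219}$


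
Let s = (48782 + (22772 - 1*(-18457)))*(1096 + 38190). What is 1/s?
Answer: 1/3536172146 ≈ 2.8279e-10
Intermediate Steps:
s = 3536172146 (s = (48782 + (22772 + 18457))*39286 = (48782 + 41229)*39286 = 90011*39286 = 3536172146)
1/s = 1/3536172146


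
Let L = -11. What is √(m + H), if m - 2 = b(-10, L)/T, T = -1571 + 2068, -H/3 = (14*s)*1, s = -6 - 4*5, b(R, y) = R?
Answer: 6*√7506191/497 ≈ 33.075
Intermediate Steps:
s = -26 (s = -6 - 20 = -26)
H = 1092 (H = -3*14*(-26) = -(-1092) = -3*(-364) = 1092)
T = 497
m = 984/497 (m = 2 - 10/497 = 984/497 ≈ 1.9799)
√(m + H) = √(984/497 + 1092) = √(543708/497) = 6*√7506191/497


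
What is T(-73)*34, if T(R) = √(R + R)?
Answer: 34*I*√146 ≈ 410.82*I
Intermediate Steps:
T(R) = √2*√R (T(R) = √(2*R) = √2*√R)
T(-73)*34 = (√2*√(-73))*34 = (√2*(I*√73))*34 = (I*√146)*34 = 34*I*√146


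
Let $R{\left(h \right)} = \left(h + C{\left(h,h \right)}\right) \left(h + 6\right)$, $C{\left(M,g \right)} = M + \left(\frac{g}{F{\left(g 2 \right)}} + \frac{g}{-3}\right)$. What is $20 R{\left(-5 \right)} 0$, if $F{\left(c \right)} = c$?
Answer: $0$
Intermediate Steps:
$C{\left(M,g \right)} = \frac{1}{2} + M - \frac{g}{3}$ ($C{\left(M,g \right)} = M + \left(\frac{g}{g 2} + \frac{g}{-3}\right) = M + \left(\frac{g}{2 g} + g \left(- \frac{1}{3}\right)\right) = M + \left(g \frac{1}{2 g} - \frac{g}{3}\right) = M - \left(- \frac{1}{2} + \frac{g}{3}\right) = \frac{1}{2} + M - \frac{g}{3}$)
$R{\left(h \right)} = \left(\frac{1}{2} + \frac{5 h}{3}\right) \left(6 + h\right)$ ($R{\left(h \right)} = \left(h + \left(\frac{1}{2} + h - \frac{h}{3}\right)\right) \left(h + 6\right) = \left(h + \left(\frac{1}{2} + \frac{2 h}{3}\right)\right) \left(6 + h\right) = \left(\frac{1}{2} + \frac{5 h}{3}\right) \left(6 + h\right)$)
$20 R{\left(-5 \right)} 0 = 20 \left(3 + \frac{5 \left(-5\right)^{2}}{3} + \frac{21}{2} \left(-5\right)\right) 0 = 20 \left(3 + \frac{5}{3} \cdot 25 - \frac{105}{2}\right) 0 = 20 \left(3 + \frac{125}{3} - \frac{105}{2}\right) 0 = 20 \left(- \frac{47}{6}\right) 0 = \left(- \frac{470}{3}\right) 0 = 0$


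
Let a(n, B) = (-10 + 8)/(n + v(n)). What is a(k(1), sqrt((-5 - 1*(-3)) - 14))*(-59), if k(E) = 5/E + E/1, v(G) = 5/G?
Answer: 708/41 ≈ 17.268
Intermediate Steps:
k(E) = E + 5/E (k(E) = 5/E + E*1 = 5/E + E = E + 5/E)
a(n, B) = -2/(n + 5/n) (a(n, B) = (-10 + 8)/(n + 5/n) = -2/(n + 5/n))
a(k(1), sqrt((-5 - 1*(-3)) - 14))*(-59) = -2*(1 + 5/1)/(5 + (1 + 5/1)**2)*(-59) = -2*(1 + 5*1)/(5 + (1 + 5*1)**2)*(-59) = -2*(1 + 5)/(5 + (1 + 5)**2)*(-59) = -2*6/(5 + 6**2)*(-59) = -2*6/(5 + 36)*(-59) = -2*6/41*(-59) = -2*6*1/41*(-59) = -12/41*(-59) = 708/41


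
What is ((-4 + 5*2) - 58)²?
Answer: 2704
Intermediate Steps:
((-4 + 5*2) - 58)² = ((-4 + 10) - 58)² = (6 - 58)² = (-52)² = 2704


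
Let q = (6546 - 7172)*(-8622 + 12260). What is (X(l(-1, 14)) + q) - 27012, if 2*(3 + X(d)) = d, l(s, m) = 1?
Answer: -4608805/2 ≈ -2.3044e+6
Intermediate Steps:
X(d) = -3 + d/2
q = -2277388 (q = -626*3638 = -2277388)
(X(l(-1, 14)) + q) - 27012 = ((-3 + (½)*1) - 2277388) - 27012 = ((-3 + ½) - 2277388) - 27012 = (-5/2 - 2277388) - 27012 = -4554781/2 - 27012 = -4608805/2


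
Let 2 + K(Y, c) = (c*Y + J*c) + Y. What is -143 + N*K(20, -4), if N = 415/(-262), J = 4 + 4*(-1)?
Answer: -5868/131 ≈ -44.794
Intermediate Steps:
J = 0 (J = 4 - 4 = 0)
K(Y, c) = -2 + Y + Y*c (K(Y, c) = -2 + ((c*Y + 0*c) + Y) = -2 + ((Y*c + 0) + Y) = -2 + (Y*c + Y) = -2 + (Y + Y*c) = -2 + Y + Y*c)
N = -415/262 (N = 415*(-1/262) = -415/262 ≈ -1.5840)
-143 + N*K(20, -4) = -143 - 415*(-2 + 20 + 20*(-4))/262 = -143 - 415*(-2 + 20 - 80)/262 = -143 - 415/262*(-62) = -143 + 12865/131 = -5868/131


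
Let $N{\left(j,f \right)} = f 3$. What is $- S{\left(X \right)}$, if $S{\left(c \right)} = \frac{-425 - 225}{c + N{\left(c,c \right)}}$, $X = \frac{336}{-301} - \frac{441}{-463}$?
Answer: $- \frac{6470425}{6522} \approx -992.09$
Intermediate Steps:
$N{\left(j,f \right)} = 3 f$
$X = - \frac{3261}{19909}$ ($X = 336 \left(- \frac{1}{301}\right) - - \frac{441}{463} = - \frac{48}{43} + \frac{441}{463} = - \frac{3261}{19909} \approx -0.1638$)
$S{\left(c \right)} = - \frac{325}{2 c}$ ($S{\left(c \right)} = \frac{-425 - 225}{c + 3 c} = - \frac{650}{4 c} = - 650 \frac{1}{4 c} = - \frac{325}{2 c}$)
$- S{\left(X \right)} = - \frac{-325}{2 \left(- \frac{3261}{19909}\right)} = - \frac{\left(-325\right) \left(-19909\right)}{2 \cdot 3261} = \left(-1\right) \frac{6470425}{6522} = - \frac{6470425}{6522}$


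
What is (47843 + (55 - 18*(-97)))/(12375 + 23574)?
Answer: 16548/11983 ≈ 1.3810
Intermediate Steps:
(47843 + (55 - 18*(-97)))/(12375 + 23574) = (47843 + (55 + 1746))/35949 = (47843 + 1801)*(1/35949) = 49644*(1/35949) = 16548/11983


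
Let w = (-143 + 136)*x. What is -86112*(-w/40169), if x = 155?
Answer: -93431520/40169 ≈ -2326.0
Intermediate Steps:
w = -1085 (w = (-143 + 136)*155 = -7*155 = -1085)
-86112*(-w/40169) = -86112/((-40169/(-1085))) = -86112/((-40169*(-1/1085))) = -86112/40169/1085 = -86112*1085/40169 = -93431520/40169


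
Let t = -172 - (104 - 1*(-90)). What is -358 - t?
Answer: 8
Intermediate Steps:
t = -366 (t = -172 - (104 + 90) = -172 - 1*194 = -172 - 194 = -366)
-358 - t = -358 - 1*(-366) = -358 + 366 = 8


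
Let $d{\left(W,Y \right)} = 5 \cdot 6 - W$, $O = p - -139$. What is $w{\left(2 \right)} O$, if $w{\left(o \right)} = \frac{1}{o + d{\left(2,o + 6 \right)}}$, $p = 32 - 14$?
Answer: $\frac{157}{30} \approx 5.2333$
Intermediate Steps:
$p = 18$
$O = 157$ ($O = 18 - -139 = 18 + 139 = 157$)
$d{\left(W,Y \right)} = 30 - W$
$w{\left(o \right)} = \frac{1}{28 + o}$ ($w{\left(o \right)} = \frac{1}{o + \left(30 - 2\right)} = \frac{1}{o + 28} = \frac{1}{28 + o}$)
$w{\left(2 \right)} O = \frac{1}{28 + 2} \cdot 157 = \frac{1}{30} \cdot 157 = \frac{157}{30}$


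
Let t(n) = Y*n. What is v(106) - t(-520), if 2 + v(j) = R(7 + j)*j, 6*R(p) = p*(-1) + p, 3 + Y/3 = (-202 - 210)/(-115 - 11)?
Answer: 8798/21 ≈ 418.95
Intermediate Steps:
Y = 17/21 (Y = -9 + 3*((-202 - 210)/(-115 - 11)) = -9 + 3*(-412/(-126)) = -9 + 3*(-412*(-1/126)) = -9 + 3*(206/63) = -9 + 206/21 = 17/21 ≈ 0.80952)
R(p) = 0 (R(p) = (p*(-1) + p)/6 = (-p + p)/6 = (⅙)*0 = 0)
v(j) = -2 (v(j) = -2 + 0*j = -2 + 0 = -2)
t(n) = 17*n/21
v(106) - t(-520) = -2 - 17*(-520)/21 = -2 - 1*(-8840/21) = -2 + 8840/21 = 8798/21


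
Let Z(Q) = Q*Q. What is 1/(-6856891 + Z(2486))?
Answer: -1/676695 ≈ -1.4778e-6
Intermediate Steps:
Z(Q) = Q²
1/(-6856891 + Z(2486)) = 1/(-6856891 + 2486²) = 1/(-6856891 + 6180196) = 1/(-676695) = -1/676695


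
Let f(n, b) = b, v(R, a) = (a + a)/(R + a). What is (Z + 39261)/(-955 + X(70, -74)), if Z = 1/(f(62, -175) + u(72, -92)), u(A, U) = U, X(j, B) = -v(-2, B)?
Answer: -99585517/2427297 ≈ -41.027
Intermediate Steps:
v(R, a) = 2*a/(R + a) (v(R, a) = (2*a)/(R + a) = 2*a/(R + a))
X(j, B) = -2*B/(-2 + B)
Z = -1/267 (Z = 1/(-175 - 92) = 1/(-267) = -1/267 ≈ -0.0037453)
(Z + 39261)/(-955 + X(70, -74)) = (-1/267 + 39261)/(-955 - 2*(-74)/(-2 - 74)) = 10482686/(267*(-955 - 2*(-74)/(-76))) = 10482686/(267*(-955 - 2*(-74)*(-1/76))) = 10482686/(267*(-955 - 37/19)) = 10482686/(267*(-18182/19)) = (10482686/267)*(-19/18182) = -99585517/2427297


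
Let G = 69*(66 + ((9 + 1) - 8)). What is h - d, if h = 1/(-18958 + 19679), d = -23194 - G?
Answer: 20105807/721 ≈ 27886.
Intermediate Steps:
G = 4692 (G = 69*(66 + (10 - 8)) = 69*(66 + 2) = 69*68 = 4692)
d = -27886 (d = -23194 - 1*4692 = -23194 - 4692 = -27886)
h = 1/721 ≈ 0.0013870
h - d = 1/721 - 1*(-27886) = 1/721 + 27886 = 20105807/721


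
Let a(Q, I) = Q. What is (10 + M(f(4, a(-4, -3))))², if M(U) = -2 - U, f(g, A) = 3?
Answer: 25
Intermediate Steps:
(10 + M(f(4, a(-4, -3))))² = (10 + (-2 - 1*3))² = (10 + (-2 - 3))² = (10 - 5)² = 5² = 25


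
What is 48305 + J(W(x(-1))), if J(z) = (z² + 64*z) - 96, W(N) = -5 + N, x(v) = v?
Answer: 47861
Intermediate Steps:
J(z) = -96 + z² + 64*z
48305 + J(W(x(-1))) = 48305 + (-96 + (-5 - 1)² + 64*(-5 - 1)) = 48305 + (-96 + (-6)² + 64*(-6)) = 48305 + (-96 + 36 - 384) = 48305 - 444 = 47861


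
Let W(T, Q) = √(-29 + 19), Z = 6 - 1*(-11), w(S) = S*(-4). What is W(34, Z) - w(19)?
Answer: 76 + I*√10 ≈ 76.0 + 3.1623*I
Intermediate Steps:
w(S) = -4*S
Z = 17 (Z = 6 + 11 = 17)
W(T, Q) = I*√10 (W(T, Q) = √(-10) = I*√10)
W(34, Z) - w(19) = I*√10 - (-4)*19 = I*√10 - 1*(-76) = I*√10 + 76 = 76 + I*√10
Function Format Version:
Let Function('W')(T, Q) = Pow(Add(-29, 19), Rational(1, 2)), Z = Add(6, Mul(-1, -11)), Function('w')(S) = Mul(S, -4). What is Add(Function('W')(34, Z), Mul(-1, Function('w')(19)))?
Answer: Add(76, Mul(I, Pow(10, Rational(1, 2)))) ≈ Add(76.000, Mul(3.1623, I))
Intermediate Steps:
Function('w')(S) = Mul(-4, S)
Z = 17 (Z = Add(6, 11) = 17)
Function('W')(T, Q) = Mul(I, Pow(10, Rational(1, 2))) (Function('W')(T, Q) = Pow(-10, Rational(1, 2)) = Mul(I, Pow(10, Rational(1, 2))))
Add(Function('W')(34, Z), Mul(-1, Function('w')(19))) = Add(Mul(I, Pow(10, Rational(1, 2))), Mul(-1, Mul(-4, 19))) = Add(Mul(I, Pow(10, Rational(1, 2))), Mul(-1, -76)) = Add(Mul(I, Pow(10, Rational(1, 2))), 76) = Add(76, Mul(I, Pow(10, Rational(1, 2))))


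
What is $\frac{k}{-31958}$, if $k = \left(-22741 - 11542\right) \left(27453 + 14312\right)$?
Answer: $\frac{1431829495}{31958} \approx 44804.0$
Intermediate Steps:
$k = -1431829495$ ($k = \left(-34283\right) 41765 = -1431829495$)
$\frac{k}{-31958} = - \frac{1431829495}{-31958} = \left(-1431829495\right) \left(- \frac{1}{31958}\right) = \frac{1431829495}{31958}$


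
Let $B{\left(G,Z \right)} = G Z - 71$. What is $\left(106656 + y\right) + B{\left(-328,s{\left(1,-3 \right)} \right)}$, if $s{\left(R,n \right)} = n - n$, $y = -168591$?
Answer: $-62006$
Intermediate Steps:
$s{\left(R,n \right)} = 0$
$B{\left(G,Z \right)} = -71 + G Z$
$\left(106656 + y\right) + B{\left(-328,s{\left(1,-3 \right)} \right)} = \left(106656 - 168591\right) - 71 = -61935 + \left(-71 + 0\right) = -61935 - 71 = -62006$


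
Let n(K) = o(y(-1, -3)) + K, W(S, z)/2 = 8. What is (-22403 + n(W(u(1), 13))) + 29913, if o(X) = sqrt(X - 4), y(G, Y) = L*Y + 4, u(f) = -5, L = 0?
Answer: 7526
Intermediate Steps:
W(S, z) = 16 (W(S, z) = 2*8 = 16)
y(G, Y) = 4 (y(G, Y) = 0*Y + 4 = 0 + 4 = 4)
o(X) = sqrt(-4 + X)
n(K) = K (n(K) = sqrt(-4 + 4) + K = sqrt(0) + K = 0 + K = K)
(-22403 + n(W(u(1), 13))) + 29913 = (-22403 + 16) + 29913 = -22387 + 29913 = 7526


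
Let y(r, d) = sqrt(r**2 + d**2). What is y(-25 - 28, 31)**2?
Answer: 3770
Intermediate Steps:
y(r, d) = sqrt(d**2 + r**2)
y(-25 - 28, 31)**2 = (sqrt(31**2 + (-25 - 28)**2))**2 = (sqrt(961 + (-53)**2))**2 = (sqrt(961 + 2809))**2 = (sqrt(3770))**2 = 3770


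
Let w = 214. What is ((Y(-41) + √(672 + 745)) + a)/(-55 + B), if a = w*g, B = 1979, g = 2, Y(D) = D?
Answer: 387/1924 + √1417/1924 ≈ 0.22071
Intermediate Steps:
a = 428 (a = 214*2 = 428)
((Y(-41) + √(672 + 745)) + a)/(-55 + B) = ((-41 + √(672 + 745)) + 428)/(-55 + 1979) = ((-41 + √1417) + 428)/1924 = (387 + √1417)*(1/1924) = 387/1924 + √1417/1924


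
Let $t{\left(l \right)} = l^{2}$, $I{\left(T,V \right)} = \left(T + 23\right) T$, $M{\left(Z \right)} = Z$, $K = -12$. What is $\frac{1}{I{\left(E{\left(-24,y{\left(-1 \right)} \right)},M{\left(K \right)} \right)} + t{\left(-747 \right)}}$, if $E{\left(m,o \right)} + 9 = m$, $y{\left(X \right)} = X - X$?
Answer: $\frac{1}{558339} \approx 1.791 \cdot 10^{-6}$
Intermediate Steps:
$y{\left(X \right)} = 0$
$E{\left(m,o \right)} = -9 + m$
$I{\left(T,V \right)} = T \left(23 + T\right)$ ($I{\left(T,V \right)} = \left(23 + T\right) T = T \left(23 + T\right)$)
$\frac{1}{I{\left(E{\left(-24,y{\left(-1 \right)} \right)},M{\left(K \right)} \right)} + t{\left(-747 \right)}} = \frac{1}{\left(-9 - 24\right) \left(23 - 33\right) + \left(-747\right)^{2}} = \frac{1}{- 33 \left(23 - 33\right) + 558009} = \frac{1}{\left(-33\right) \left(-10\right) + 558009} = \frac{1}{330 + 558009} = \frac{1}{558339}$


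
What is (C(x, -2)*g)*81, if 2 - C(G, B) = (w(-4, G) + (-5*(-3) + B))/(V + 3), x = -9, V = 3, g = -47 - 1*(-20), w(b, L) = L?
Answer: -2916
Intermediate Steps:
g = -27 (g = -47 + 20 = -27)
C(G, B) = -1/2 - B/6 - G/6 (C(G, B) = 2 - (G + (-5*(-3) + B))/(3 + 3) = 2 - (G + (15 + B))/6 = 2 - (15 + B + G)/6 = 2 - (5/2 + B/6 + G/6) = 2 + (-5/2 - B/6 - G/6) = -1/2 - B/6 - G/6)
(C(x, -2)*g)*81 = ((-1/2 - 1/6*(-2) - 1/6*(-9))*(-27))*81 = ((-1/2 + 1/3 + 3/2)*(-27))*81 = ((4/3)*(-27))*81 = -36*81 = -2916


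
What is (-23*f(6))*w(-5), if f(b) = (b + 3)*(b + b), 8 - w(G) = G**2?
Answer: 42228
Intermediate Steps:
w(G) = 8 - G**2
f(b) = 2*b*(3 + b) (f(b) = (3 + b)*(2*b) = 2*b*(3 + b))
(-23*f(6))*w(-5) = (-46*6*(3 + 6))*(8 - 1*(-5)**2) = (-46*6*9)*(8 - 1*25) = (-23*108)*(8 - 25) = -2484*(-17) = 42228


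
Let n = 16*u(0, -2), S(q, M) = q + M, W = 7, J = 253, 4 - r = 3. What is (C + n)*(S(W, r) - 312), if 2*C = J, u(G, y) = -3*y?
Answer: -67640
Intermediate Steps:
r = 1 (r = 4 - 1*3 = 4 - 3 = 1)
C = 253/2 (C = (1/2)*253 = 253/2 ≈ 126.50)
S(q, M) = M + q
n = 96 (n = 16*(-3*(-2)) = 16*6 = 96)
(C + n)*(S(W, r) - 312) = (253/2 + 96)*((1 + 7) - 312) = 445*(8 - 312)/2 = (445/2)*(-304) = -67640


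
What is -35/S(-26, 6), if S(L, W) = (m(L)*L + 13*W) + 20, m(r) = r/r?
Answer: -35/72 ≈ -0.48611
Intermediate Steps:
m(r) = 1
S(L, W) = 20 + L + 13*W (S(L, W) = (1*L + 13*W) + 20 = (L + 13*W) + 20 = 20 + L + 13*W)
-35/S(-26, 6) = -35/(20 - 26 + 13*6) = -35/(20 - 26 + 78) = -35/72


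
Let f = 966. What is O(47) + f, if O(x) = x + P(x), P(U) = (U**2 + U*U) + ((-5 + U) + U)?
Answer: 5520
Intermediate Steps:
P(U) = -5 + 2*U + 2*U**2 (P(U) = (U**2 + U**2) + (-5 + 2*U) = 2*U**2 + (-5 + 2*U) = -5 + 2*U + 2*U**2)
O(x) = -5 + 2*x**2 + 3*x (O(x) = x + (-5 + 2*x + 2*x**2) = -5 + 2*x**2 + 3*x)
O(47) + f = (-5 + 2*47**2 + 3*47) + 966 = (-5 + 2*2209 + 141) + 966 = (-5 + 4418 + 141) + 966 = 4554 + 966 = 5520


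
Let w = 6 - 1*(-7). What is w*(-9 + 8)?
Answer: -13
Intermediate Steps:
w = 13 (w = 6 + 7 = 13)
w*(-9 + 8) = 13*(-9 + 8) = 13*(-1) = -13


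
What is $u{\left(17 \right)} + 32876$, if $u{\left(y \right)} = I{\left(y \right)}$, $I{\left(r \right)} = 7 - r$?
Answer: $32866$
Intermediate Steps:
$u{\left(y \right)} = 7 - y$
$u{\left(17 \right)} + 32876 = \left(7 - 17\right) + 32876 = -10 + 32876 = 32866$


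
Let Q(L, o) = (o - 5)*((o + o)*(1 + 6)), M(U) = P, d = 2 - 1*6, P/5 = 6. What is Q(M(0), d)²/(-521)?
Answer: -254016/521 ≈ -487.55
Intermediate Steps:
P = 30 (P = 5*6 = 30)
d = -4 (d = 2 - 6 = -4)
M(U) = 30
Q(L, o) = 14*o*(-5 + o) (Q(L, o) = (-5 + o)*((2*o)*7) = (-5 + o)*(14*o) = 14*o*(-5 + o))
Q(M(0), d)²/(-521) = (14*(-4)*(-5 - 4))²/(-521) = (14*(-4)*(-9))²*(-1/521) = 504²*(-1/521) = 254016*(-1/521) = -254016/521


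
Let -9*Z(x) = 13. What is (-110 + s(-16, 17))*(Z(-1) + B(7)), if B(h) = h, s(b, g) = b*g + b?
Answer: -19900/9 ≈ -2211.1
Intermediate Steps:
s(b, g) = b + b*g
Z(x) = -13/9 (Z(x) = -1/9*13 = -13/9)
(-110 + s(-16, 17))*(Z(-1) + B(7)) = (-110 - 16*(1 + 17))*(-13/9 + 7) = (-110 - 16*18)*(50/9) = (-110 - 288)*(50/9) = -398*50/9 = -19900/9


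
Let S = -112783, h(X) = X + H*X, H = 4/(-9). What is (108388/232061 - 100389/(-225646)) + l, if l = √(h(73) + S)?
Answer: 47753690377/52363636406 + I*√1014682/3 ≈ 0.91196 + 335.77*I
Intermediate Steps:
H = -4/9 (H = 4*(-⅑) = -4/9 ≈ -0.44444)
h(X) = 5*X/9 (h(X) = X - 4*X/9 = 5*X/9)
l = I*√1014682/3 (l = √((5/9)*73 - 112783) = √(365/9 - 112783) = √(-1014682/9) = I*√1014682/3 ≈ 335.77*I)
(108388/232061 - 100389/(-225646)) + l = (108388/232061 - 100389/(-225646)) + I*√1014682/3 = (108388*(1/232061) - 100389*(-1/225646)) + I*√1014682/3 = (108388/232061 + 100389/225646) + I*√1014682/3 = 47753690377/52363636406 + I*√1014682/3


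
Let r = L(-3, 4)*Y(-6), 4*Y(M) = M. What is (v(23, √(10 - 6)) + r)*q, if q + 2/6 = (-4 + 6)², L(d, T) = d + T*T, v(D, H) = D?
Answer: 77/6 ≈ 12.833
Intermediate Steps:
L(d, T) = d + T²
Y(M) = M/4
q = 11/3 (q = -⅓ + (-4 + 6)² = -⅓ + 2² = -⅓ + 4 = 11/3 ≈ 3.6667)
r = -39/2 (r = (-3 + 4²)*((¼)*(-6)) = (-3 + 16)*(-3/2) = 13*(-3/2) = -39/2 ≈ -19.500)
(v(23, √(10 - 6)) + r)*q = (23 - 39/2)*(11/3) = (7/2)*(11/3) = 77/6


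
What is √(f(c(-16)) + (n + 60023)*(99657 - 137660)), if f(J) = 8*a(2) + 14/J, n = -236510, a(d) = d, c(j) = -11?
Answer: √811551292563/11 ≈ 81897.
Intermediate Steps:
f(J) = 16 + 14/J (f(J) = 8*2 + 14/J = 16 + 14/J)
√(f(c(-16)) + (n + 60023)*(99657 - 137660)) = √((16 + 14/(-11)) + (-236510 + 60023)*(99657 - 137660)) = √((16 + 14*(-1/11)) - 176487*(-38003)) = √((16 - 14/11) + 6707035461) = √(162/11 + 6707035461) = √(73777390233/11) = √811551292563/11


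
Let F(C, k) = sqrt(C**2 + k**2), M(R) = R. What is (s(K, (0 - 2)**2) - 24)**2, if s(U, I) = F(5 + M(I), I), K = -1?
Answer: (24 - sqrt(97))**2 ≈ 200.25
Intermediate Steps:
s(U, I) = sqrt(I**2 + (5 + I)**2) (s(U, I) = sqrt((5 + I)**2 + I**2) = sqrt(I**2 + (5 + I)**2))
(s(K, (0 - 2)**2) - 24)**2 = (sqrt(((0 - 2)**2)**2 + (5 + (0 - 2)**2)**2) - 24)**2 = (sqrt(((-2)**2)**2 + (5 + (-2)**2)**2) - 24)**2 = (sqrt(4**2 + (5 + 4)**2) - 24)**2 = (sqrt(16 + 9**2) - 24)**2 = (sqrt(16 + 81) - 24)**2 = (sqrt(97) - 24)**2 = (-24 + sqrt(97))**2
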